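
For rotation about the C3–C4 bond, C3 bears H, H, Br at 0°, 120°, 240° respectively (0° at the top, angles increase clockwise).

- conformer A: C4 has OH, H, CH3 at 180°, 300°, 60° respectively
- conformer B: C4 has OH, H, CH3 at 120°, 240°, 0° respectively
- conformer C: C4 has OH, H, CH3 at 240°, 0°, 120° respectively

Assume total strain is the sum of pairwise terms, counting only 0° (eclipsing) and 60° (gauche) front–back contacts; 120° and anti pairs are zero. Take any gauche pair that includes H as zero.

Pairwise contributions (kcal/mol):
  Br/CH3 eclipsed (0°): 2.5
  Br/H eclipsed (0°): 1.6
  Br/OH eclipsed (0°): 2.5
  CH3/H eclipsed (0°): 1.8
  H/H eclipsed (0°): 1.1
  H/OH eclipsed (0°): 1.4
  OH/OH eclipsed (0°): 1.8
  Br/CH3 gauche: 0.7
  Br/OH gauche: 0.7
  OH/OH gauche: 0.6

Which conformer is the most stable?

A

A (staggered): Br–OH gauche; 0.7 = 0.7 kcal/mol.
B (eclipsed): H–CH3 eclipsed, H–OH eclipsed, Br–H eclipsed; 1.8 + 1.4 + 1.6 = 4.8 kcal/mol.
C (eclipsed): H–H eclipsed, H–CH3 eclipsed, Br–OH eclipsed; 1.1 + 1.8 + 2.5 = 5.4 kcal/mol.
A has the lowest total (0.7 kcal/mol).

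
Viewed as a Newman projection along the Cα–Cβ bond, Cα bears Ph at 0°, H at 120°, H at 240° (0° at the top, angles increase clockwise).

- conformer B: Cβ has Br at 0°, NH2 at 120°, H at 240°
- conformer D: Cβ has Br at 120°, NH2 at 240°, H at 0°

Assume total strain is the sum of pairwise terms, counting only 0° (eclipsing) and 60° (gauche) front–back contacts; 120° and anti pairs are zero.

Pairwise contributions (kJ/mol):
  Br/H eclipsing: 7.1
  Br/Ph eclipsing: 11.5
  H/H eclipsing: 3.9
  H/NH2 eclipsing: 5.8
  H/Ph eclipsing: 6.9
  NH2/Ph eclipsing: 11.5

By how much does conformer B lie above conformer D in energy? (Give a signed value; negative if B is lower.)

B (eclipsed): Ph–Br eclipsed, H–NH2 eclipsed, H–H eclipsed; 11.5 + 5.8 + 3.9 = 21.2 kJ/mol.
D (eclipsed): Ph–H eclipsed, H–Br eclipsed, H–NH2 eclipsed; 6.9 + 7.1 + 5.8 = 19.8 kJ/mol.
E(B) − E(D) = 21.2 − 19.8 = +1.4 kJ/mol.

+1.4 kJ/mol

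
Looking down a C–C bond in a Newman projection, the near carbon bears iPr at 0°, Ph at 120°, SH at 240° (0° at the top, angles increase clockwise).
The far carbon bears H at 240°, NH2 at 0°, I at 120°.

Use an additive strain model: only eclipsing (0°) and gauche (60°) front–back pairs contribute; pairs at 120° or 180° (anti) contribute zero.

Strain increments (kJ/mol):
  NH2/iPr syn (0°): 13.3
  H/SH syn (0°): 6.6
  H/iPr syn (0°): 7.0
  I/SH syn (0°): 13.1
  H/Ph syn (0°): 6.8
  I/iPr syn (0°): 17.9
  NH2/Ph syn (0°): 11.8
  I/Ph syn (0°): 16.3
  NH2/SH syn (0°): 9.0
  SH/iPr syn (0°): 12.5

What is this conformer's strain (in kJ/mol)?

This conformer (eclipsed): iPr(0°)/NH2(0°) eclipsed 13.3; Ph(120°)/I(120°) eclipsed 16.3; SH(240°)/H(240°) eclipsed 6.6 → 36.2 kJ/mol.

36.2 kJ/mol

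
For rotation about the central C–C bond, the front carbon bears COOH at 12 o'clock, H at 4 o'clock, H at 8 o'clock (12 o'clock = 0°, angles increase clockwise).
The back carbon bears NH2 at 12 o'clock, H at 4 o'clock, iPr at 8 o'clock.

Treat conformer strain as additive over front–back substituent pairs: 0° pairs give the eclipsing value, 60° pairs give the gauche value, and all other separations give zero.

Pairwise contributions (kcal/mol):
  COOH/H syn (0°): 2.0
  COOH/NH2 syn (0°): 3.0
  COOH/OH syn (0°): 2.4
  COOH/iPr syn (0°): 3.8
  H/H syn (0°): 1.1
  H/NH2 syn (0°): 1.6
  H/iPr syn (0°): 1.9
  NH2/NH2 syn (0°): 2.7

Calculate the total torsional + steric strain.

This conformer (eclipsed): COOH(0°)/NH2(0°) eclipsed 3.0; H(120°)/H(120°) eclipsed 1.1; H(240°)/iPr(240°) eclipsed 1.9 → 6.0 kcal/mol.

6.0 kcal/mol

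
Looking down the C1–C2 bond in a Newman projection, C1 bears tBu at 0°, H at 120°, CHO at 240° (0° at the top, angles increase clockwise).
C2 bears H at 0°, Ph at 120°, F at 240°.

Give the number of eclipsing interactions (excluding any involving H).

1

Non-H eclipsing pairs: CHO(240°)/F(240°) — 1 interaction.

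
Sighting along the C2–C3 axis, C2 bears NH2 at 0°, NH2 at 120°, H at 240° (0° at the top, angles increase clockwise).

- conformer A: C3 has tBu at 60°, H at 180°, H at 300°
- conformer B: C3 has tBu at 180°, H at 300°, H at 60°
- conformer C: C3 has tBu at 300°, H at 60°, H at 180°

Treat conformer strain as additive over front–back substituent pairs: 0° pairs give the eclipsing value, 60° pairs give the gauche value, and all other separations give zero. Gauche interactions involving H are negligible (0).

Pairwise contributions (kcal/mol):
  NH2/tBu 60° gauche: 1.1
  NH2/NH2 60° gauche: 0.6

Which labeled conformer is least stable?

A (staggered): NH2–tBu gauche, NH2–tBu gauche; 1.1 + 1.1 = 2.2 kcal/mol.
B (staggered): NH2–tBu gauche; 1.1 = 1.1 kcal/mol.
C (staggered): NH2–tBu gauche; 1.1 = 1.1 kcal/mol.
A has the highest total (2.2 kcal/mol).

A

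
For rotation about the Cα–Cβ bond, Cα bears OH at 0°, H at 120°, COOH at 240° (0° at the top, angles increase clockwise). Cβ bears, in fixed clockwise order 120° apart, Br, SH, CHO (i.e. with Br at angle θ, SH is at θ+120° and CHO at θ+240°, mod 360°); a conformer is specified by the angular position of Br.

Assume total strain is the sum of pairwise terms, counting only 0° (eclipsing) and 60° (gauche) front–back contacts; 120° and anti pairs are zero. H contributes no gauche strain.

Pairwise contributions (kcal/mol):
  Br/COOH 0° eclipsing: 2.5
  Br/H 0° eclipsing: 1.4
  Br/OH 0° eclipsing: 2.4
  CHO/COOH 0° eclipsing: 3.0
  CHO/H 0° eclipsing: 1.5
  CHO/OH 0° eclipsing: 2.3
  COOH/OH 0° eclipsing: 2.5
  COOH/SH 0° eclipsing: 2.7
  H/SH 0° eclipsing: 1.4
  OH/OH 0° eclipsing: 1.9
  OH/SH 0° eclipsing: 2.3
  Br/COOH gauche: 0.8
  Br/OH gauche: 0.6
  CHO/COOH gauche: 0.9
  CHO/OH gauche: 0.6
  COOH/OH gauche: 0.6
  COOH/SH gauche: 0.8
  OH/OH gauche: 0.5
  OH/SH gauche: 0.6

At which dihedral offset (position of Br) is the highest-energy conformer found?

Br at 0° (eclipsed): OH–Br eclipsed, H–SH eclipsed, COOH–CHO eclipsed; 2.4 + 1.4 + 3.0 = 6.8 kcal/mol.
Br at 60° (staggered): OH–Br gauche, OH–CHO gauche, COOH–SH gauche, COOH–CHO gauche; 0.6 + 0.6 + 0.8 + 0.9 = 2.9 kcal/mol.
Br at 120° (eclipsed): OH–CHO eclipsed, H–Br eclipsed, COOH–SH eclipsed; 2.3 + 1.4 + 2.7 = 6.4 kcal/mol.
Br at 180° (staggered): OH–SH gauche, OH–CHO gauche, COOH–Br gauche, COOH–SH gauche; 0.6 + 0.6 + 0.8 + 0.8 = 2.8 kcal/mol.
Br at 240° (eclipsed): OH–SH eclipsed, H–CHO eclipsed, COOH–Br eclipsed; 2.3 + 1.5 + 2.5 = 6.3 kcal/mol.
Br at 300° (staggered): OH–Br gauche, OH–SH gauche, COOH–Br gauche, COOH–CHO gauche; 0.6 + 0.6 + 0.8 + 0.9 = 2.9 kcal/mol.
The maximum (6.8 kcal/mol) occurs with Br at 0°.

0°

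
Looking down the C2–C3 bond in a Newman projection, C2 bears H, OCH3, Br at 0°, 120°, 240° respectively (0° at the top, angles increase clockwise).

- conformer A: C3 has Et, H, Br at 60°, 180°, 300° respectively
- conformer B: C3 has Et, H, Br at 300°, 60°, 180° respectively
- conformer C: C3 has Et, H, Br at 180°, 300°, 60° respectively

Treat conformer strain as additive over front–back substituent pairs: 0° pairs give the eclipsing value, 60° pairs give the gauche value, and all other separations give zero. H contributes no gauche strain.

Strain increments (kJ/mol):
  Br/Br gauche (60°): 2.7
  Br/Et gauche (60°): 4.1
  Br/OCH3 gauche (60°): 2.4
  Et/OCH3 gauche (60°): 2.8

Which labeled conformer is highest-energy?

A (staggered): OCH3(120°)/Et(60°) gauche 2.8; Br(240°)/Br(300°) gauche 2.7 → 5.5 kJ/mol.
B (staggered): OCH3(120°)/Br(180°) gauche 2.4; Br(240°)/Et(300°) gauche 4.1; Br(240°)/Br(180°) gauche 2.7 → 9.2 kJ/mol.
C (staggered): OCH3(120°)/Et(180°) gauche 2.8; OCH3(120°)/Br(60°) gauche 2.4; Br(240°)/Et(180°) gauche 4.1 → 9.3 kJ/mol.
C has the highest total (9.3 kJ/mol).

C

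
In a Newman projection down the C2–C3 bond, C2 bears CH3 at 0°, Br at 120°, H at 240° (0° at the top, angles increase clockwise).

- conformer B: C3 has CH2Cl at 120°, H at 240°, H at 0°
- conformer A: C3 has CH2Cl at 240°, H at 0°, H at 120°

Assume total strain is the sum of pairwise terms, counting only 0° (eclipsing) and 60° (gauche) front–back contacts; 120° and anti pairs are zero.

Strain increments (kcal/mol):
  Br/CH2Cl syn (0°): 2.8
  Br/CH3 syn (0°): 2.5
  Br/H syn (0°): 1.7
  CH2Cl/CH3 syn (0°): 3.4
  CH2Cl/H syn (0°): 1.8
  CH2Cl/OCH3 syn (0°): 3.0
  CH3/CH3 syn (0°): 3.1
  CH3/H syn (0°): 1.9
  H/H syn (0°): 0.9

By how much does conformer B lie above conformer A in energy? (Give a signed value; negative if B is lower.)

B (eclipsed): CH3–H eclipsed, Br–CH2Cl eclipsed, H–H eclipsed; 1.9 + 2.8 + 0.9 = 5.6 kcal/mol.
A (eclipsed): CH3–H eclipsed, Br–H eclipsed, H–CH2Cl eclipsed; 1.9 + 1.7 + 1.8 = 5.4 kcal/mol.
E(B) − E(A) = 5.6 − 5.4 = +0.2 kcal/mol.

+0.2 kcal/mol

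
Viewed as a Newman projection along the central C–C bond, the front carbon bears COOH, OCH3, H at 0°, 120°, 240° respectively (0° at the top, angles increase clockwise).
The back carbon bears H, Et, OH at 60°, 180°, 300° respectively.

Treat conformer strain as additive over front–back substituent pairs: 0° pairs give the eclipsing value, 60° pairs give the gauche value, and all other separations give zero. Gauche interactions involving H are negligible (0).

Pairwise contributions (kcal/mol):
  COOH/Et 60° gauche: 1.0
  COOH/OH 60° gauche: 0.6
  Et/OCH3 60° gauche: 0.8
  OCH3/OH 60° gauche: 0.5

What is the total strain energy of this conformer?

This conformer (staggered): COOH(0°)/OH(300°) gauche 0.6; OCH3(120°)/Et(180°) gauche 0.8 → 1.4 kcal/mol.

1.4 kcal/mol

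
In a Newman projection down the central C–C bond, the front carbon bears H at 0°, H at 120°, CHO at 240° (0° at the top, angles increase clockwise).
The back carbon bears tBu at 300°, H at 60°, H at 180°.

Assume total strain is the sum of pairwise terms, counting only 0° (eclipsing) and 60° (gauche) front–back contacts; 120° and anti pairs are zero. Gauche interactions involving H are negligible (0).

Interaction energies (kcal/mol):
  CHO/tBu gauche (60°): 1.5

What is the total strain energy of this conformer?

This conformer (staggered): CHO(240°)/tBu(300°) gauche 1.5 → 1.5 kcal/mol.

1.5 kcal/mol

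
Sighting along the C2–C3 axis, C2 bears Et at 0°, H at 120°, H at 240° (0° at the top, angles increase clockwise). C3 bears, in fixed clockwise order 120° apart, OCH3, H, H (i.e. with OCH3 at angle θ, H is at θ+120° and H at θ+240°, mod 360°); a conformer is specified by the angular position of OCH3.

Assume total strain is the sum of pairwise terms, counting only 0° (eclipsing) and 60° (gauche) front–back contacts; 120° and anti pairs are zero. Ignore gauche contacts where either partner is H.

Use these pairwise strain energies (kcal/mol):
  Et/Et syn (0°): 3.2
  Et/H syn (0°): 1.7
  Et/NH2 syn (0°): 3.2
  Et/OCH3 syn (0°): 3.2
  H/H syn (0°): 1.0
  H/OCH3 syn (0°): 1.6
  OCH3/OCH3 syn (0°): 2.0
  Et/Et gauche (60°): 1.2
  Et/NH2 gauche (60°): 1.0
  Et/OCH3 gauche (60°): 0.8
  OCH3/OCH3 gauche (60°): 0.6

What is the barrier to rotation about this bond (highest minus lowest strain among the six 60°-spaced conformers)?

5.2 kcal/mol

OCH3 at 0° (eclipsed): Et–OCH3 eclipsed, H–H eclipsed, H–H eclipsed; 3.2 + 1.0 + 1.0 = 5.2 kcal/mol.
OCH3 at 60° (staggered): Et–OCH3 gauche; 0.8 = 0.8 kcal/mol.
OCH3 at 120° (eclipsed): Et–H eclipsed, H–OCH3 eclipsed, H–H eclipsed; 1.7 + 1.6 + 1.0 = 4.3 kcal/mol.
OCH3 at 180° (staggered): no non-H gauche contacts → 0.0 kcal/mol.
OCH3 at 240° (eclipsed): Et–H eclipsed, H–H eclipsed, H–OCH3 eclipsed; 1.7 + 1.0 + 1.6 = 4.3 kcal/mol.
OCH3 at 300° (staggered): Et–OCH3 gauche; 0.8 = 0.8 kcal/mol.
Max at 0° (5.2 kcal/mol), min at 180° (0.0 kcal/mol); barrier = 5.2 kcal/mol.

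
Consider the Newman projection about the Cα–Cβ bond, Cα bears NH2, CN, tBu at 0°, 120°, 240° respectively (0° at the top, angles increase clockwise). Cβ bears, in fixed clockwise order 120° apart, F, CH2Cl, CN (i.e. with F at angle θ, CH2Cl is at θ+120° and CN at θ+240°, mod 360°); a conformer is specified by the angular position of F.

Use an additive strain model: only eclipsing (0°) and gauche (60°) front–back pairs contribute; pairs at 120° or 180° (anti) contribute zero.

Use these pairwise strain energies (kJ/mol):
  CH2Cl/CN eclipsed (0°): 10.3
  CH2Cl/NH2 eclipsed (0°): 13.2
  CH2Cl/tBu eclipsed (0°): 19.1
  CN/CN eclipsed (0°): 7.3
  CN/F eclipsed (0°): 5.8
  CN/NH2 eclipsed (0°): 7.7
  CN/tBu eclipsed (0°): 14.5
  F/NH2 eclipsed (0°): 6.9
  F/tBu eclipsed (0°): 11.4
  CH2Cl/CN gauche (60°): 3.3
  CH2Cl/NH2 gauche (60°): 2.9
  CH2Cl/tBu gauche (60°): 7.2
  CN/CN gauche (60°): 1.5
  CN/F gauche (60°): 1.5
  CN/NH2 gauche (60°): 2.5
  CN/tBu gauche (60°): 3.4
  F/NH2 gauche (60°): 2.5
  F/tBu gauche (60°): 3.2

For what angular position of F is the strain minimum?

F at 0° (eclipsed): NH2–F eclipsed, CN–CH2Cl eclipsed, tBu–CN eclipsed; 6.9 + 10.3 + 14.5 = 31.7 kJ/mol.
F at 60° (staggered): NH2–F gauche, NH2–CN gauche, CN–F gauche, CN–CH2Cl gauche, tBu–CH2Cl gauche, tBu–CN gauche; 2.5 + 2.5 + 1.5 + 3.3 + 7.2 + 3.4 = 20.4 kJ/mol.
F at 120° (eclipsed): NH2–CN eclipsed, CN–F eclipsed, tBu–CH2Cl eclipsed; 7.7 + 5.8 + 19.1 = 32.6 kJ/mol.
F at 180° (staggered): NH2–CH2Cl gauche, NH2–CN gauche, CN–F gauche, CN–CN gauche, tBu–F gauche, tBu–CH2Cl gauche; 2.9 + 2.5 + 1.5 + 1.5 + 3.2 + 7.2 = 18.8 kJ/mol.
F at 240° (eclipsed): NH2–CH2Cl eclipsed, CN–CN eclipsed, tBu–F eclipsed; 13.2 + 7.3 + 11.4 = 31.9 kJ/mol.
F at 300° (staggered): NH2–F gauche, NH2–CH2Cl gauche, CN–CH2Cl gauche, CN–CN gauche, tBu–F gauche, tBu–CN gauche; 2.5 + 2.9 + 3.3 + 1.5 + 3.2 + 3.4 = 16.8 kJ/mol.
The minimum (16.8 kJ/mol) occurs with F at 300°.

300°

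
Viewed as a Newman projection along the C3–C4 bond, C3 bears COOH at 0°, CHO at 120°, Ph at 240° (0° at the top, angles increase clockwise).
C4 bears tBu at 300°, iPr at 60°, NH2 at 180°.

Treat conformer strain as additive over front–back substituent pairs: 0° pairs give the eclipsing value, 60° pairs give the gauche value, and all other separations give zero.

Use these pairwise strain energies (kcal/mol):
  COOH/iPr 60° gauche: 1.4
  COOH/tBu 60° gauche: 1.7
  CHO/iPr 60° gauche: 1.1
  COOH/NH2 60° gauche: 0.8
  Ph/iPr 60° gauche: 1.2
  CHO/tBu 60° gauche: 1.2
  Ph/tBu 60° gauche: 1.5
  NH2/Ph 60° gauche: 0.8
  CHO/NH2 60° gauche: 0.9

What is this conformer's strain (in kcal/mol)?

This conformer (staggered): COOH–tBu gauche, COOH–iPr gauche, CHO–iPr gauche, CHO–NH2 gauche, Ph–tBu gauche, Ph–NH2 gauche; 1.7 + 1.4 + 1.1 + 0.9 + 1.5 + 0.8 = 7.4 kcal/mol.

7.4 kcal/mol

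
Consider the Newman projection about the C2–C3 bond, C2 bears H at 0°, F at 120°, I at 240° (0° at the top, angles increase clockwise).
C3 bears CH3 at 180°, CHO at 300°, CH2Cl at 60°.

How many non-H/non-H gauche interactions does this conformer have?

4

Non-H gauche pairs: F(120°)/CH3(180°); F(120°)/CH2Cl(60°); I(240°)/CH3(180°); I(240°)/CHO(300°) — 4 interactions.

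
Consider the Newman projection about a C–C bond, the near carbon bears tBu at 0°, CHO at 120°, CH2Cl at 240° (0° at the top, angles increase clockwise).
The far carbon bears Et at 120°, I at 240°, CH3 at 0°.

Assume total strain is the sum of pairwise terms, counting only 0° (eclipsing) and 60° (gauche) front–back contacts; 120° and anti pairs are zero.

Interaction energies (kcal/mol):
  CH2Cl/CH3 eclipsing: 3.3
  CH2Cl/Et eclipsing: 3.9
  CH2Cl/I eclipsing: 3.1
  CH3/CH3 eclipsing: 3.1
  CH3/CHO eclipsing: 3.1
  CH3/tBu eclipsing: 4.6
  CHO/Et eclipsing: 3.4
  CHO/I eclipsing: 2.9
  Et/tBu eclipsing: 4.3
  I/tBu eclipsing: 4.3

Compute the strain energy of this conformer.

This conformer (eclipsed): tBu–CH3 eclipsed, CHO–Et eclipsed, CH2Cl–I eclipsed; 4.6 + 3.4 + 3.1 = 11.1 kcal/mol.

11.1 kcal/mol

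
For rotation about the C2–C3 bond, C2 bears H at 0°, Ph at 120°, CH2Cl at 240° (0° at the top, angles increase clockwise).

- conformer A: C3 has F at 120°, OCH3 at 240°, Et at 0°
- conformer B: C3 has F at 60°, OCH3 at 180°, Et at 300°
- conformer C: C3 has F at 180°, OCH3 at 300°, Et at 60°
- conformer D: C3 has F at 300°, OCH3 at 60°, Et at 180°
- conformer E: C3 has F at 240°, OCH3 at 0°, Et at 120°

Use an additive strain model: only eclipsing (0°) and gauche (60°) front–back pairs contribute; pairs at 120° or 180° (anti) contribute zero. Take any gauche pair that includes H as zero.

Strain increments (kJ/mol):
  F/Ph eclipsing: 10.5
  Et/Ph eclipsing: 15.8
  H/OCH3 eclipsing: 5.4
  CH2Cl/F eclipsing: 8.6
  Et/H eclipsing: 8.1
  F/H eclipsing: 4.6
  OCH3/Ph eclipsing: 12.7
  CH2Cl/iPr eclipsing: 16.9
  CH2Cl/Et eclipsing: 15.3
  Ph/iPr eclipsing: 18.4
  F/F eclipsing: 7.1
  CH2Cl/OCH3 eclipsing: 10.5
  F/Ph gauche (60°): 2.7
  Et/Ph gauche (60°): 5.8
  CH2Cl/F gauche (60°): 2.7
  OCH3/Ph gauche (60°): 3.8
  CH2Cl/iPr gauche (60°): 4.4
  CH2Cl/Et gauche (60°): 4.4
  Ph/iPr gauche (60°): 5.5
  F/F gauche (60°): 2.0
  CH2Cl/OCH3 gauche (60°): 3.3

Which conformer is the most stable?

A (eclipsed): H(0°)/Et(0°) eclipsed 8.1; Ph(120°)/F(120°) eclipsed 10.5; CH2Cl(240°)/OCH3(240°) eclipsed 10.5 → 29.1 kJ/mol.
B (staggered): Ph(120°)/F(60°) gauche 2.7; Ph(120°)/OCH3(180°) gauche 3.8; CH2Cl(240°)/OCH3(180°) gauche 3.3; CH2Cl(240°)/Et(300°) gauche 4.4 → 14.2 kJ/mol.
C (staggered): Ph(120°)/F(180°) gauche 2.7; Ph(120°)/Et(60°) gauche 5.8; CH2Cl(240°)/F(180°) gauche 2.7; CH2Cl(240°)/OCH3(300°) gauche 3.3 → 14.5 kJ/mol.
D (staggered): Ph(120°)/OCH3(60°) gauche 3.8; Ph(120°)/Et(180°) gauche 5.8; CH2Cl(240°)/F(300°) gauche 2.7; CH2Cl(240°)/Et(180°) gauche 4.4 → 16.7 kJ/mol.
E (eclipsed): H(0°)/OCH3(0°) eclipsed 5.4; Ph(120°)/Et(120°) eclipsed 15.8; CH2Cl(240°)/F(240°) eclipsed 8.6 → 29.8 kJ/mol.
B has the lowest total (14.2 kJ/mol).

B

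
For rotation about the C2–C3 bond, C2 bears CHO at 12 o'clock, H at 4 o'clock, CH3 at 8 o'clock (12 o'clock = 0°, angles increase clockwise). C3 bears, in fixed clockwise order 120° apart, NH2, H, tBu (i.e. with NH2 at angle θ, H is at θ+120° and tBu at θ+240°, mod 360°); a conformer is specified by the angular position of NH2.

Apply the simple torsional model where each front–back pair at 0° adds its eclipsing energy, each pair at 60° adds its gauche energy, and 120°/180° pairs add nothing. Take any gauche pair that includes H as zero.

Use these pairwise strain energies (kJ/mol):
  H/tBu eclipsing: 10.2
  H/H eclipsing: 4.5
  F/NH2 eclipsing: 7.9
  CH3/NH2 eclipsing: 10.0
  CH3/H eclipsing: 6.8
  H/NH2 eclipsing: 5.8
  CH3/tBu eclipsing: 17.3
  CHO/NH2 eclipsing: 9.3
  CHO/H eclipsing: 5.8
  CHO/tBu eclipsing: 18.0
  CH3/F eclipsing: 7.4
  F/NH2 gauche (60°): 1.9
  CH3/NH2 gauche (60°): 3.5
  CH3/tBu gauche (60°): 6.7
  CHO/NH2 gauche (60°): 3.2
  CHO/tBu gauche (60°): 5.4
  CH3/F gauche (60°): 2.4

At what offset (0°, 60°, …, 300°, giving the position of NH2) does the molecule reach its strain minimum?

180°

NH2 at 0° (eclipsed): CHO–NH2 eclipsed, H–H eclipsed, CH3–tBu eclipsed; 9.3 + 4.5 + 17.3 = 31.1 kJ/mol.
NH2 at 60° (staggered): CHO–NH2 gauche, CHO–tBu gauche, CH3–tBu gauche; 3.2 + 5.4 + 6.7 = 15.3 kJ/mol.
NH2 at 120° (eclipsed): CHO–tBu eclipsed, H–NH2 eclipsed, CH3–H eclipsed; 18.0 + 5.8 + 6.8 = 30.6 kJ/mol.
NH2 at 180° (staggered): CHO–tBu gauche, CH3–NH2 gauche; 5.4 + 3.5 = 8.9 kJ/mol.
NH2 at 240° (eclipsed): CHO–H eclipsed, H–tBu eclipsed, CH3–NH2 eclipsed; 5.8 + 10.2 + 10.0 = 26.0 kJ/mol.
NH2 at 300° (staggered): CHO–NH2 gauche, CH3–NH2 gauche, CH3–tBu gauche; 3.2 + 3.5 + 6.7 = 13.4 kJ/mol.
The minimum (8.9 kJ/mol) occurs with NH2 at 180°.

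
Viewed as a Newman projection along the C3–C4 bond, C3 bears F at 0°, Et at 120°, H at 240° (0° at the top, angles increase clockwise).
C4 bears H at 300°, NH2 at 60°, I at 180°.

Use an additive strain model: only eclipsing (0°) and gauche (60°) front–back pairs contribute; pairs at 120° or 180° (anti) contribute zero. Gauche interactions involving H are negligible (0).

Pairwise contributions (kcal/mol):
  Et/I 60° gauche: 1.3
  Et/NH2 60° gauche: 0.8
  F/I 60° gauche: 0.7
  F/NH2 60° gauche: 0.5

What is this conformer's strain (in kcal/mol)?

2.6 kcal/mol

This conformer (staggered): F–NH2 gauche, Et–NH2 gauche, Et–I gauche; 0.5 + 0.8 + 1.3 = 2.6 kcal/mol.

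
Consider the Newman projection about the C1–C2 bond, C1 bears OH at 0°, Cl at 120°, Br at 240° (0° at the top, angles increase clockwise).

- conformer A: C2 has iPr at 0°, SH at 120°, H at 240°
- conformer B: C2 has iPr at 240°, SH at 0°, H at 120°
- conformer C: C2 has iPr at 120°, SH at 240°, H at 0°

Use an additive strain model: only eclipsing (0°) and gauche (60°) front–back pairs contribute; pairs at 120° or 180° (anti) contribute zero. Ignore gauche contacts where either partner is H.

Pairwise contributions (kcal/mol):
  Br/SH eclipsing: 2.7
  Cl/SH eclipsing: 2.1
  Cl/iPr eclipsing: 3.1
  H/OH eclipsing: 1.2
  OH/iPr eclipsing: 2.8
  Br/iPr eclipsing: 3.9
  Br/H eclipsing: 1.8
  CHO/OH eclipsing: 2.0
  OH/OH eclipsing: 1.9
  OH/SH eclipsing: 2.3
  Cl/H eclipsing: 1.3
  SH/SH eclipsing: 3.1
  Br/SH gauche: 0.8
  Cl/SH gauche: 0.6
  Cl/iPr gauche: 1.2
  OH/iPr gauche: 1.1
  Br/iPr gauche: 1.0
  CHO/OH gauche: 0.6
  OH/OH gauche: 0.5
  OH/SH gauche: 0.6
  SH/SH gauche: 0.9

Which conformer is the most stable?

A

A (eclipsed): OH(0°)/iPr(0°) eclipsed 2.8; Cl(120°)/SH(120°) eclipsed 2.1; Br(240°)/H(240°) eclipsed 1.8 → 6.7 kcal/mol.
B (eclipsed): OH(0°)/SH(0°) eclipsed 2.3; Cl(120°)/H(120°) eclipsed 1.3; Br(240°)/iPr(240°) eclipsed 3.9 → 7.5 kcal/mol.
C (eclipsed): OH(0°)/H(0°) eclipsed 1.2; Cl(120°)/iPr(120°) eclipsed 3.1; Br(240°)/SH(240°) eclipsed 2.7 → 7.0 kcal/mol.
A has the lowest total (6.7 kcal/mol).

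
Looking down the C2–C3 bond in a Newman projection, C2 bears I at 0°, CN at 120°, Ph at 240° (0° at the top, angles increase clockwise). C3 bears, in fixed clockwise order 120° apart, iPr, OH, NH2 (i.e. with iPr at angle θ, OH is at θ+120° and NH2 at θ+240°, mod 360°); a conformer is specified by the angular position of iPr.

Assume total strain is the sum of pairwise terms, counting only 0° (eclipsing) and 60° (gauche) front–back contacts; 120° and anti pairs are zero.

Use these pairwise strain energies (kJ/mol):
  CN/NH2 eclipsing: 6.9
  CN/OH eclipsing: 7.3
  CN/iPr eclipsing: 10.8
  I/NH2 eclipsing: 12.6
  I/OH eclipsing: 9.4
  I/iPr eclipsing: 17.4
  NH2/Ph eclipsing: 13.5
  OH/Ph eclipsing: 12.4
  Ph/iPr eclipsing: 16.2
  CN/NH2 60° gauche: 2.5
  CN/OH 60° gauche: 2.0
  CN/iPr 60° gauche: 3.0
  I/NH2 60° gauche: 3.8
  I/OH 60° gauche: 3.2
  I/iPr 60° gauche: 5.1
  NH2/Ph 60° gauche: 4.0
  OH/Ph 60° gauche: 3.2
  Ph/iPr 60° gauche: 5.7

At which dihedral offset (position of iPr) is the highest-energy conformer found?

0°

iPr at 0° (eclipsed): I–iPr eclipsed, CN–OH eclipsed, Ph–NH2 eclipsed; 17.4 + 7.3 + 13.5 = 38.2 kJ/mol.
iPr at 60° (staggered): I–iPr gauche, I–NH2 gauche, CN–iPr gauche, CN–OH gauche, Ph–OH gauche, Ph–NH2 gauche; 5.1 + 3.8 + 3.0 + 2.0 + 3.2 + 4.0 = 21.1 kJ/mol.
iPr at 120° (eclipsed): I–NH2 eclipsed, CN–iPr eclipsed, Ph–OH eclipsed; 12.6 + 10.8 + 12.4 = 35.8 kJ/mol.
iPr at 180° (staggered): I–OH gauche, I–NH2 gauche, CN–iPr gauche, CN–NH2 gauche, Ph–iPr gauche, Ph–OH gauche; 3.2 + 3.8 + 3.0 + 2.5 + 5.7 + 3.2 = 21.4 kJ/mol.
iPr at 240° (eclipsed): I–OH eclipsed, CN–NH2 eclipsed, Ph–iPr eclipsed; 9.4 + 6.9 + 16.2 = 32.5 kJ/mol.
iPr at 300° (staggered): I–iPr gauche, I–OH gauche, CN–OH gauche, CN–NH2 gauche, Ph–iPr gauche, Ph–NH2 gauche; 5.1 + 3.2 + 2.0 + 2.5 + 5.7 + 4.0 = 22.5 kJ/mol.
The maximum (38.2 kJ/mol) occurs with iPr at 0°.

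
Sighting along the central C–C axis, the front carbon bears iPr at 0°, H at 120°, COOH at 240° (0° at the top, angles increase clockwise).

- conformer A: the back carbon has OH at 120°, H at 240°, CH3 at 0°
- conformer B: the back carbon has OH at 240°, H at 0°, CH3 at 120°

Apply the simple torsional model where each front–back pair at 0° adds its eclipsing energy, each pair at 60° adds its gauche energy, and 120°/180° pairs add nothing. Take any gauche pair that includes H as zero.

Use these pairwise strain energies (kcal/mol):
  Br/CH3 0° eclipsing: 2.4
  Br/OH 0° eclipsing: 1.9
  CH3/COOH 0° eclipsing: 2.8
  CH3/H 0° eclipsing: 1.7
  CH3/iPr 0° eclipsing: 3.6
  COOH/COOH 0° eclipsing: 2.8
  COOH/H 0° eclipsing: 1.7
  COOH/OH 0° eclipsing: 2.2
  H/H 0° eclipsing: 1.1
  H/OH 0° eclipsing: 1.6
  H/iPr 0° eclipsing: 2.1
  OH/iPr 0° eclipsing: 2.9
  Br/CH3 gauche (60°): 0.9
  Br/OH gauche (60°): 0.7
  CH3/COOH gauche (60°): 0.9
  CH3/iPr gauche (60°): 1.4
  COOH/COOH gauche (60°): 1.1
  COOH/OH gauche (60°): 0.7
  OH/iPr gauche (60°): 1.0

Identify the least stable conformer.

A

A (eclipsed): iPr–CH3 eclipsed, H–OH eclipsed, COOH–H eclipsed; 3.6 + 1.6 + 1.7 = 6.9 kcal/mol.
B (eclipsed): iPr–H eclipsed, H–CH3 eclipsed, COOH–OH eclipsed; 2.1 + 1.7 + 2.2 = 6.0 kcal/mol.
A has the highest total (6.9 kcal/mol).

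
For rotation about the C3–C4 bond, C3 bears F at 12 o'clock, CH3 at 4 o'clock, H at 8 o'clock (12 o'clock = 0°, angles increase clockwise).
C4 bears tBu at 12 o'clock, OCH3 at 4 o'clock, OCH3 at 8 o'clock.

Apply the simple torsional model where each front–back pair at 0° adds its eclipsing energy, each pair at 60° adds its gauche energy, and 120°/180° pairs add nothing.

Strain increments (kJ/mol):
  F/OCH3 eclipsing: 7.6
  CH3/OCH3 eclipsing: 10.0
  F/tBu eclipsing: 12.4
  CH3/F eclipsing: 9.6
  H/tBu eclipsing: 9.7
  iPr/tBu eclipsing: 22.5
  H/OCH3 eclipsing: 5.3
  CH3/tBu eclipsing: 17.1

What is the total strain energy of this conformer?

This conformer (eclipsed): F–tBu eclipsed, CH3–OCH3 eclipsed, H–OCH3 eclipsed; 12.4 + 10.0 + 5.3 = 27.7 kJ/mol.

27.7 kJ/mol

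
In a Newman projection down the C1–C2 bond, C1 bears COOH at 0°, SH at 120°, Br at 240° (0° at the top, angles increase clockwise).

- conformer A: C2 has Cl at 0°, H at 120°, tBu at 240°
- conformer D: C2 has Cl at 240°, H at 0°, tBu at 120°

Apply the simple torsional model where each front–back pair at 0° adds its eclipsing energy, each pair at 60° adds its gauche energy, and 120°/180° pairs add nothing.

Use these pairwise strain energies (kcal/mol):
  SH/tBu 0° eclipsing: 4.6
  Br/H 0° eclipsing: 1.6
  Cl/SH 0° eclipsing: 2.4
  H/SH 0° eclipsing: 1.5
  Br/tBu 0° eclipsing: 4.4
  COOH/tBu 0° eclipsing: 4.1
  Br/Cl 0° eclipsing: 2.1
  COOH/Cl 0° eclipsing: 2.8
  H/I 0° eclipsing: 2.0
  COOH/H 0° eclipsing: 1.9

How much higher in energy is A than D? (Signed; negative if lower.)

+0.1 kcal/mol

A is eclipsed. COOH at 0° is eclipsed with Cl at 0° (2.8); SH at 120° is eclipsed with H at 120° (1.5); Br at 240° is eclipsed with tBu at 240° (4.4). Total 8.7 kcal/mol.
D is eclipsed. COOH at 0° is eclipsed with H at 0° (1.9); SH at 120° is eclipsed with tBu at 120° (4.6); Br at 240° is eclipsed with Cl at 240° (2.1). Total 8.6 kcal/mol.
E(A) − E(D) = 8.7 − 8.6 = +0.1 kcal/mol.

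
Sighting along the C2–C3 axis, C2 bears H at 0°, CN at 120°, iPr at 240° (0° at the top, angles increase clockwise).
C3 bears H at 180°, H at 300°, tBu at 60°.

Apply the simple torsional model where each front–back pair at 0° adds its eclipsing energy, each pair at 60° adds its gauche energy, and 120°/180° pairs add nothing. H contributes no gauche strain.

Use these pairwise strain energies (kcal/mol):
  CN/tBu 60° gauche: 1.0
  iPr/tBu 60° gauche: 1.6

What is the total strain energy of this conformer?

This conformer (staggered): CN(120°)/tBu(60°) gauche 1.0 → 1.0 kcal/mol.

1.0 kcal/mol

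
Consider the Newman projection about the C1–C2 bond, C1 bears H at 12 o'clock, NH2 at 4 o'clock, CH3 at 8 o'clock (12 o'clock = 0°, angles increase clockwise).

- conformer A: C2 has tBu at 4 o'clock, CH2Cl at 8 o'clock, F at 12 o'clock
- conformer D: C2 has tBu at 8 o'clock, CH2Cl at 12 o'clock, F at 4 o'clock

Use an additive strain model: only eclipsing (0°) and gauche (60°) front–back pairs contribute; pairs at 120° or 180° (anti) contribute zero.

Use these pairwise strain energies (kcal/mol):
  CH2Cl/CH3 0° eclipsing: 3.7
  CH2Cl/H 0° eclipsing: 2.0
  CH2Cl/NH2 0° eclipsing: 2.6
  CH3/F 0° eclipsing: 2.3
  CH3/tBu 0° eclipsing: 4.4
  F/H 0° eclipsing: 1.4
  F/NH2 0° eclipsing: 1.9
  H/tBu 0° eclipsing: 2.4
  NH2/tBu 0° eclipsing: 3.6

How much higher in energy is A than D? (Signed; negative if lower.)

A (eclipsed): H(0°)/F(0°) eclipsed 1.4; NH2(120°)/tBu(120°) eclipsed 3.6; CH3(240°)/CH2Cl(240°) eclipsed 3.7 → 8.7 kcal/mol.
D (eclipsed): H(0°)/CH2Cl(0°) eclipsed 2.0; NH2(120°)/F(120°) eclipsed 1.9; CH3(240°)/tBu(240°) eclipsed 4.4 → 8.3 kcal/mol.
E(A) − E(D) = 8.7 − 8.3 = +0.4 kcal/mol.

+0.4 kcal/mol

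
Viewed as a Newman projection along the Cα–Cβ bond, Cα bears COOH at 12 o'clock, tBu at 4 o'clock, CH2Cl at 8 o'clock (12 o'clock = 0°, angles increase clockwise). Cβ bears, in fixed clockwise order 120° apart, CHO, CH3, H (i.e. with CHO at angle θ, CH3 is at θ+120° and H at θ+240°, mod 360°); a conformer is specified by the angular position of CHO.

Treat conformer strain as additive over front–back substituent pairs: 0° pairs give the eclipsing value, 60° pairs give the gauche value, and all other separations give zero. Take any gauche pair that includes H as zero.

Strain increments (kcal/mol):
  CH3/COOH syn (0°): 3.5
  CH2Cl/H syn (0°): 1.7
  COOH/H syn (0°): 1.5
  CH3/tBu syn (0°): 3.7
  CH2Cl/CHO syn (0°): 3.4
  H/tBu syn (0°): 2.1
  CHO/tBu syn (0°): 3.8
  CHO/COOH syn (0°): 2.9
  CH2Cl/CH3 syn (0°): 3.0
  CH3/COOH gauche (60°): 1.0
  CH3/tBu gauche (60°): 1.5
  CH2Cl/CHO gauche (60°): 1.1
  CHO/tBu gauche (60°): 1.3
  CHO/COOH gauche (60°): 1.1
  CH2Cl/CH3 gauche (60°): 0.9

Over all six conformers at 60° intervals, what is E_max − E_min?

4.7 kcal/mol

CHO at 0° (eclipsed): COOH(0°)/CHO(0°) eclipsed 2.9; tBu(120°)/CH3(120°) eclipsed 3.7; CH2Cl(240°)/H(240°) eclipsed 1.7 → 8.3 kcal/mol.
CHO at 60° (staggered): COOH(0°)/CHO(60°) gauche 1.1; tBu(120°)/CHO(60°) gauche 1.3; tBu(120°)/CH3(180°) gauche 1.5; CH2Cl(240°)/CH3(180°) gauche 0.9 → 4.8 kcal/mol.
CHO at 120° (eclipsed): COOH(0°)/H(0°) eclipsed 1.5; tBu(120°)/CHO(120°) eclipsed 3.8; CH2Cl(240°)/CH3(240°) eclipsed 3.0 → 8.3 kcal/mol.
CHO at 180° (staggered): COOH(0°)/CH3(300°) gauche 1.0; tBu(120°)/CHO(180°) gauche 1.3; CH2Cl(240°)/CHO(180°) gauche 1.1; CH2Cl(240°)/CH3(300°) gauche 0.9 → 4.3 kcal/mol.
CHO at 240° (eclipsed): COOH(0°)/CH3(0°) eclipsed 3.5; tBu(120°)/H(120°) eclipsed 2.1; CH2Cl(240°)/CHO(240°) eclipsed 3.4 → 9.0 kcal/mol.
CHO at 300° (staggered): COOH(0°)/CHO(300°) gauche 1.1; COOH(0°)/CH3(60°) gauche 1.0; tBu(120°)/CH3(60°) gauche 1.5; CH2Cl(240°)/CHO(300°) gauche 1.1 → 4.7 kcal/mol.
Max at 240° (9.0 kcal/mol), min at 180° (4.3 kcal/mol); barrier = 4.7 kcal/mol.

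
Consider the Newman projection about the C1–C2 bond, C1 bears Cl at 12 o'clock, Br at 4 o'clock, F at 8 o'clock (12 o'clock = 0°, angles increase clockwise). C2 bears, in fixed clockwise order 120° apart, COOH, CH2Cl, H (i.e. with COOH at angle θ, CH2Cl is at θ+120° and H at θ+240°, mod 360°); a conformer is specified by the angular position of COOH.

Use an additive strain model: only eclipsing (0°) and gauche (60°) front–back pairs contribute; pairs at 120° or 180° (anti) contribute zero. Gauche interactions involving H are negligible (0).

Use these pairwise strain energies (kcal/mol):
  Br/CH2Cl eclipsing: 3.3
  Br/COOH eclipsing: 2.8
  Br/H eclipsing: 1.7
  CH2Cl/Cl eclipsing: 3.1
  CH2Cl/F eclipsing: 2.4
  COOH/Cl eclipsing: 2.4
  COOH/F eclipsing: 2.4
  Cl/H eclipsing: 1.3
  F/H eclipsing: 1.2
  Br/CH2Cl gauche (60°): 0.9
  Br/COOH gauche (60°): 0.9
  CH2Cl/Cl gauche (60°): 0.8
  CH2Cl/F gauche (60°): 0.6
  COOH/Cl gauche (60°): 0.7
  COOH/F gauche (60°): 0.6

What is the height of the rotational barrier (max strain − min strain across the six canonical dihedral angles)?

4.3 kcal/mol

COOH at 0° (eclipsed): Cl(0°)/COOH(0°) eclipsed 2.4; Br(120°)/CH2Cl(120°) eclipsed 3.3; F(240°)/H(240°) eclipsed 1.2 → 6.9 kcal/mol.
COOH at 60° (staggered): Cl(0°)/COOH(60°) gauche 0.7; Br(120°)/COOH(60°) gauche 0.9; Br(120°)/CH2Cl(180°) gauche 0.9; F(240°)/CH2Cl(180°) gauche 0.6 → 3.1 kcal/mol.
COOH at 120° (eclipsed): Cl(0°)/H(0°) eclipsed 1.3; Br(120°)/COOH(120°) eclipsed 2.8; F(240°)/CH2Cl(240°) eclipsed 2.4 → 6.5 kcal/mol.
COOH at 180° (staggered): Cl(0°)/CH2Cl(300°) gauche 0.8; Br(120°)/COOH(180°) gauche 0.9; F(240°)/COOH(180°) gauche 0.6; F(240°)/CH2Cl(300°) gauche 0.6 → 2.9 kcal/mol.
COOH at 240° (eclipsed): Cl(0°)/CH2Cl(0°) eclipsed 3.1; Br(120°)/H(120°) eclipsed 1.7; F(240°)/COOH(240°) eclipsed 2.4 → 7.2 kcal/mol.
COOH at 300° (staggered): Cl(0°)/COOH(300°) gauche 0.7; Cl(0°)/CH2Cl(60°) gauche 0.8; Br(120°)/CH2Cl(60°) gauche 0.9; F(240°)/COOH(300°) gauche 0.6 → 3.0 kcal/mol.
Max at 240° (7.2 kcal/mol), min at 180° (2.9 kcal/mol); barrier = 4.3 kcal/mol.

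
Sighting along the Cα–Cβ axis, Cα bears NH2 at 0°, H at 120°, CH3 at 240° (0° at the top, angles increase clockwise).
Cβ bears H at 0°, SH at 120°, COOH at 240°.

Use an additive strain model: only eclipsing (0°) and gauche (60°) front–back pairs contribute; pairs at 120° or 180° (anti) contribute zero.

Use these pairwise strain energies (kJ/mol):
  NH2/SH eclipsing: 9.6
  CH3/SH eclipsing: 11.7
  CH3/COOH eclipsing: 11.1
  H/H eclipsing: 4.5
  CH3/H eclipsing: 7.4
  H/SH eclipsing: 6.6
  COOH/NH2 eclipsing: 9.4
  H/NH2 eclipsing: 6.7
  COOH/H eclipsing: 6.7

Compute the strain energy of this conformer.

This conformer is eclipsed. NH2 at 0° is eclipsed with H at 0° (6.7); H at 120° is eclipsed with SH at 120° (6.6); CH3 at 240° is eclipsed with COOH at 240° (11.1). Total 24.4 kJ/mol.

24.4 kJ/mol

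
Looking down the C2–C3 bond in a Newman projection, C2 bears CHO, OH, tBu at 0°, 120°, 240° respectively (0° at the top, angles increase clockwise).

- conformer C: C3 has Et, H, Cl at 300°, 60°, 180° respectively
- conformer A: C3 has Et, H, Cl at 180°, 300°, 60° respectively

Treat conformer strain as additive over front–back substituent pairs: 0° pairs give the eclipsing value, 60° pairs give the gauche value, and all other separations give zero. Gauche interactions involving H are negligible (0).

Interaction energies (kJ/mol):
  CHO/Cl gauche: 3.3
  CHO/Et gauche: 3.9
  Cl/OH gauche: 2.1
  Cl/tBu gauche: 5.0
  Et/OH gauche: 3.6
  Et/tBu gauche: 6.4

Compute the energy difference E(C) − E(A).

C (staggered): CHO–Et gauche, OH–Cl gauche, tBu–Et gauche, tBu–Cl gauche; 3.9 + 2.1 + 6.4 + 5.0 = 17.4 kJ/mol.
A (staggered): CHO–Cl gauche, OH–Et gauche, OH–Cl gauche, tBu–Et gauche; 3.3 + 3.6 + 2.1 + 6.4 = 15.4 kJ/mol.
E(C) − E(A) = 17.4 − 15.4 = +2.0 kJ/mol.

+2.0 kJ/mol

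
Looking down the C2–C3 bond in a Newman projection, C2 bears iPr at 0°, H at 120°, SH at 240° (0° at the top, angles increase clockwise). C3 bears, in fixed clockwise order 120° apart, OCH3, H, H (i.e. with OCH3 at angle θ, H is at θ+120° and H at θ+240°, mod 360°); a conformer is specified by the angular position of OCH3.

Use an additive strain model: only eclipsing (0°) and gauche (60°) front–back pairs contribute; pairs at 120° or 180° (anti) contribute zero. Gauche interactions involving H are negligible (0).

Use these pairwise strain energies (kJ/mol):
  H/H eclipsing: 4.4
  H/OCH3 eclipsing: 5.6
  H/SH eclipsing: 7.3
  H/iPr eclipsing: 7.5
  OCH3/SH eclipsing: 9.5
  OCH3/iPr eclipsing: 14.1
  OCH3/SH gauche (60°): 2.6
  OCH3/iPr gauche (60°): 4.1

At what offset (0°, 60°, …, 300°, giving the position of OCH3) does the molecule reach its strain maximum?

OCH3 at 0° (eclipsed): iPr–OCH3 eclipsed, H–H eclipsed, SH–H eclipsed; 14.1 + 4.4 + 7.3 = 25.8 kJ/mol.
OCH3 at 60° (staggered): iPr–OCH3 gauche; 4.1 = 4.1 kJ/mol.
OCH3 at 120° (eclipsed): iPr–H eclipsed, H–OCH3 eclipsed, SH–H eclipsed; 7.5 + 5.6 + 7.3 = 20.4 kJ/mol.
OCH3 at 180° (staggered): SH–OCH3 gauche; 2.6 = 2.6 kJ/mol.
OCH3 at 240° (eclipsed): iPr–H eclipsed, H–H eclipsed, SH–OCH3 eclipsed; 7.5 + 4.4 + 9.5 = 21.4 kJ/mol.
OCH3 at 300° (staggered): iPr–OCH3 gauche, SH–OCH3 gauche; 4.1 + 2.6 = 6.7 kJ/mol.
The maximum (25.8 kJ/mol) occurs with OCH3 at 0°.

0°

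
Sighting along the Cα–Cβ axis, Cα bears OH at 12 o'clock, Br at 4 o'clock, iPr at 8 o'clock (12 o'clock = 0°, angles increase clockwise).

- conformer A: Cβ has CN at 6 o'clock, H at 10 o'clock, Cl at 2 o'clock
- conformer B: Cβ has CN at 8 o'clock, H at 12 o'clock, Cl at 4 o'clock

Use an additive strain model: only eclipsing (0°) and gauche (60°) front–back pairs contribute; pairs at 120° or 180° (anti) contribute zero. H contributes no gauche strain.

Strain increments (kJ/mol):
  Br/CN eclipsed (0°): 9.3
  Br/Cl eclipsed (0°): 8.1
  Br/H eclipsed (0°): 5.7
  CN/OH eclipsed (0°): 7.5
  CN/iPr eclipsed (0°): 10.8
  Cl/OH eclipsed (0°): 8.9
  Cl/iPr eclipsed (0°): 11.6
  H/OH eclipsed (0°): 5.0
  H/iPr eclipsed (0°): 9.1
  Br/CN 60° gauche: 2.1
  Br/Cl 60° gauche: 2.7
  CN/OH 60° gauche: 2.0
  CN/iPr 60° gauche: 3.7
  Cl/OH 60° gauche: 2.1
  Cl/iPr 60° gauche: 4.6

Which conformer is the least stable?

A (staggered): OH(0°)/Cl(60°) gauche 2.1; Br(120°)/CN(180°) gauche 2.1; Br(120°)/Cl(60°) gauche 2.7; iPr(240°)/CN(180°) gauche 3.7 → 10.6 kJ/mol.
B (eclipsed): OH(0°)/H(0°) eclipsed 5.0; Br(120°)/Cl(120°) eclipsed 8.1; iPr(240°)/CN(240°) eclipsed 10.8 → 23.9 kJ/mol.
B has the highest total (23.9 kJ/mol).

B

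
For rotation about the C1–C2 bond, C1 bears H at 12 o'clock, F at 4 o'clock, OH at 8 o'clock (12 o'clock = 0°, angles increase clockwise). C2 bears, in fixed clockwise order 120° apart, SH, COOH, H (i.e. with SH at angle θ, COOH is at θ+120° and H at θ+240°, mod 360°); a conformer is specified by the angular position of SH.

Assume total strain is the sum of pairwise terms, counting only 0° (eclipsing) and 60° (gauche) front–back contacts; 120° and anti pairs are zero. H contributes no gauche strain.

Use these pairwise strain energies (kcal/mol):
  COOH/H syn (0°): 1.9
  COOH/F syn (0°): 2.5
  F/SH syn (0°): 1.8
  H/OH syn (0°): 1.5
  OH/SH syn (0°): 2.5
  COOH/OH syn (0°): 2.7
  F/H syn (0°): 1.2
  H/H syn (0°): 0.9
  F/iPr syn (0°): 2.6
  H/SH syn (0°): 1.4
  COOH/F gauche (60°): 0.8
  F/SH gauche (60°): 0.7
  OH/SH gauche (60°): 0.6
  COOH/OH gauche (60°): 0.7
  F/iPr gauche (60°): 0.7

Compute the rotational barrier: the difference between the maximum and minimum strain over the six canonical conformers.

SH at 0° is eclipsed. H at 0° is eclipsed with SH at 0° (1.4); F at 120° is eclipsed with COOH at 120° (2.5); OH at 240° is eclipsed with H at 240° (1.5). Total 5.4 kcal/mol.
SH at 60° is staggered. F at 120° is gauche with SH at 60° (0.7); F at 120° is gauche with COOH at 180° (0.8); OH at 240° is gauche with COOH at 180° (0.7). Total 2.2 kcal/mol.
SH at 120° is eclipsed. H at 0° is eclipsed with H at 0° (0.9); F at 120° is eclipsed with SH at 120° (1.8); OH at 240° is eclipsed with COOH at 240° (2.7). Total 5.4 kcal/mol.
SH at 180° is staggered. F at 120° is gauche with SH at 180° (0.7); OH at 240° is gauche with SH at 180° (0.6); OH at 240° is gauche with COOH at 300° (0.7). Total 2.0 kcal/mol.
SH at 240° is eclipsed. H at 0° is eclipsed with COOH at 0° (1.9); F at 120° is eclipsed with H at 120° (1.2); OH at 240° is eclipsed with SH at 240° (2.5). Total 5.6 kcal/mol.
SH at 300° is staggered. F at 120° is gauche with COOH at 60° (0.8); OH at 240° is gauche with SH at 300° (0.6). Total 1.4 kcal/mol.
Max at 240° (5.6 kcal/mol), min at 300° (1.4 kcal/mol); barrier = 4.2 kcal/mol.

4.2 kcal/mol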